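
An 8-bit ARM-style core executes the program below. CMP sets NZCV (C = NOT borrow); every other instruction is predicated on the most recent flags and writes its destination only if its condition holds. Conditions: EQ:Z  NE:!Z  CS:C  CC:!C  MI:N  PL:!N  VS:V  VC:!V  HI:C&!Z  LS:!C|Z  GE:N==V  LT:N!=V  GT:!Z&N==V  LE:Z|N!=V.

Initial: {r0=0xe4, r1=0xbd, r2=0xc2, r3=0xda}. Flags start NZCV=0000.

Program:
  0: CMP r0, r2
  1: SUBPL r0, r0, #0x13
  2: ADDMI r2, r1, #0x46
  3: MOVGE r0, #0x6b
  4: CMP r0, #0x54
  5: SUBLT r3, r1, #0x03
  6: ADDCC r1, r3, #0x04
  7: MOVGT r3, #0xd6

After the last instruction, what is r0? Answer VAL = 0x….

VAL = 0x6b

0: ✓ CMP  NZCV=0010
1: ✓ SUBPL  r0←0xd1
2: · ADDMI
3: ✓ MOVGE  r0←0x6b
4: ✓ CMP  NZCV=0010
5: · SUBLT
6: · ADDCC
7: ✓ MOVGT  r3←0xd6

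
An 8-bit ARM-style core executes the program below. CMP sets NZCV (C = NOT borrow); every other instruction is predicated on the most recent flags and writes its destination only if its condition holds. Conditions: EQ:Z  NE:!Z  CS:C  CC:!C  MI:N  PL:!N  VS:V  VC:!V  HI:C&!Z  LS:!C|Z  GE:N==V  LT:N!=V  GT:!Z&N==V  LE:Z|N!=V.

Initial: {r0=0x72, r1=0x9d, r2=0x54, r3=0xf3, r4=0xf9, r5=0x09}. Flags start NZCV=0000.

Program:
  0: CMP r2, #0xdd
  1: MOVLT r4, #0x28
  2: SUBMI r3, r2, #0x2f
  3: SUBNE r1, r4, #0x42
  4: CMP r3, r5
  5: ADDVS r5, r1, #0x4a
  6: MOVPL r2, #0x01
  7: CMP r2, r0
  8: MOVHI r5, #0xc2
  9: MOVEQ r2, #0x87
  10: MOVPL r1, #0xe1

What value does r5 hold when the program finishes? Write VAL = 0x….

VAL = 0x09

0: ✓ CMP  NZCV=0000
1: · MOVLT
2: · SUBMI
3: ✓ SUBNE  r1←0xb7
4: ✓ CMP  NZCV=1010
5: · ADDVS
6: · MOVPL
7: ✓ CMP  NZCV=1000
8: · MOVHI
9: · MOVEQ
10: · MOVPL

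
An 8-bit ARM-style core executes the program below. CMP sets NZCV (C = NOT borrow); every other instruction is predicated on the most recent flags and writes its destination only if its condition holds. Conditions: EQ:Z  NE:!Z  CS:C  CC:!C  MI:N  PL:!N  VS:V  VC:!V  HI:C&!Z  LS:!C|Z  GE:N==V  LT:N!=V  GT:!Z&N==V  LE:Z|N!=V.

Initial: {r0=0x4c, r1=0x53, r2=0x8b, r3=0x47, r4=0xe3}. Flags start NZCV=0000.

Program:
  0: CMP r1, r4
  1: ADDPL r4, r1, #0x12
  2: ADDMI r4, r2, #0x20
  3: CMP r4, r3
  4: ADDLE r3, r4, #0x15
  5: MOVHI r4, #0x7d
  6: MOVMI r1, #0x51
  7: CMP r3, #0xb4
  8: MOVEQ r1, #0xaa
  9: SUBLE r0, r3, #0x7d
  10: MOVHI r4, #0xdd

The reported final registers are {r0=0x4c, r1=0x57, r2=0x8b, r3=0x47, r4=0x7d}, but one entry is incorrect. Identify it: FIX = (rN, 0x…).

0: ✓ CMP  NZCV=0000
1: ✓ ADDPL  r4←0x65
2: · ADDMI
3: ✓ CMP  NZCV=0010
4: · ADDLE
5: ✓ MOVHI  r4←0x7d
6: · MOVMI
7: ✓ CMP  NZCV=1001
8: · MOVEQ
9: · SUBLE
10: · MOVHI

FIX = (r1, 0x53)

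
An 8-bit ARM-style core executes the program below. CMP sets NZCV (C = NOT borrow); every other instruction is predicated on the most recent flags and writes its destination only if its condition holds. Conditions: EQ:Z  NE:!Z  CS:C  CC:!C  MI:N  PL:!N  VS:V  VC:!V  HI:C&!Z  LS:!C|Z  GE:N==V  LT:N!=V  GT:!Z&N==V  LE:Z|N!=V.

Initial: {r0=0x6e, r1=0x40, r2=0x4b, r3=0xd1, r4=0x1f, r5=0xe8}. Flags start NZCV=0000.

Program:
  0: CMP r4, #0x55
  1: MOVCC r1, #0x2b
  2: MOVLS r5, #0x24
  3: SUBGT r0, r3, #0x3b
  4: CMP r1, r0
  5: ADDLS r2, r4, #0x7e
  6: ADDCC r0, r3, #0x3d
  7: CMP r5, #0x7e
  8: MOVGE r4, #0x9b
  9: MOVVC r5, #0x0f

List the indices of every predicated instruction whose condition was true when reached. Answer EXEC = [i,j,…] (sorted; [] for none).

0: ✓ CMP  NZCV=1000
1: ✓ MOVCC  r1←0x2b
2: ✓ MOVLS  r5←0x24
3: · SUBGT
4: ✓ CMP  NZCV=1000
5: ✓ ADDLS  r2←0x9d
6: ✓ ADDCC  r0←0x0e
7: ✓ CMP  NZCV=1000
8: · MOVGE
9: ✓ MOVVC  r5←0x0f

EXEC = [1,2,5,6,9]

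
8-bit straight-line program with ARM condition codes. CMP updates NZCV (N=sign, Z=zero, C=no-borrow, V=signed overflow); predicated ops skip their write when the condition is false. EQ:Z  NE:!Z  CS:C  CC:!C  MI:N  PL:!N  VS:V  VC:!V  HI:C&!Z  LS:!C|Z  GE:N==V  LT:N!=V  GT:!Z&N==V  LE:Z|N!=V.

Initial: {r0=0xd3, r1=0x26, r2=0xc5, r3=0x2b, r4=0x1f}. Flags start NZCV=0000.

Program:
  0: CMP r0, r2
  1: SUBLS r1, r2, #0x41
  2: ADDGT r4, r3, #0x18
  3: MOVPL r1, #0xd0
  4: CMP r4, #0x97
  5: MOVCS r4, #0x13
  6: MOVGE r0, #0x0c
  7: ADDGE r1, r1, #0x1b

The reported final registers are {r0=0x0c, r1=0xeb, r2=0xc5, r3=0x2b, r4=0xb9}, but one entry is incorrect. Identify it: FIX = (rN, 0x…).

FIX = (r4, 0x43)

[0] flags=0010 → (cmp)
[1] flags=0010 LS?F → skip
[2] flags=0010 GT?T → r4=0x43
[3] flags=0010 PL?T → r1=0xd0
[4] flags=1001 → (cmp)
[5] flags=1001 CS?F → skip
[6] flags=1001 GE?T → r0=0x0c
[7] flags=1001 GE?T → r1=0xeb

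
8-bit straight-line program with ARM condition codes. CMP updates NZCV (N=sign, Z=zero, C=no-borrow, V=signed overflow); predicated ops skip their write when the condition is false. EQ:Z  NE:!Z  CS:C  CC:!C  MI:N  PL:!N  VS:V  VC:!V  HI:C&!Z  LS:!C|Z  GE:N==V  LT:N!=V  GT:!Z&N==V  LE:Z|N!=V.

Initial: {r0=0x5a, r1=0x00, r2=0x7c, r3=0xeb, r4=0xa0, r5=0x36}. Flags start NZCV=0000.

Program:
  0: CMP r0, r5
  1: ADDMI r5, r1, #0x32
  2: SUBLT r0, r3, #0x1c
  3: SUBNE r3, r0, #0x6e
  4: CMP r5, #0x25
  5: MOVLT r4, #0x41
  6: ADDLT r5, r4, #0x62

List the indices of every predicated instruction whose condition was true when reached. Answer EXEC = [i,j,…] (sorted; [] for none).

0: ✓ CMP  NZCV=0010
1: · ADDMI
2: · SUBLT
3: ✓ SUBNE  r3←0xec
4: ✓ CMP  NZCV=0010
5: · MOVLT
6: · ADDLT

EXEC = [3]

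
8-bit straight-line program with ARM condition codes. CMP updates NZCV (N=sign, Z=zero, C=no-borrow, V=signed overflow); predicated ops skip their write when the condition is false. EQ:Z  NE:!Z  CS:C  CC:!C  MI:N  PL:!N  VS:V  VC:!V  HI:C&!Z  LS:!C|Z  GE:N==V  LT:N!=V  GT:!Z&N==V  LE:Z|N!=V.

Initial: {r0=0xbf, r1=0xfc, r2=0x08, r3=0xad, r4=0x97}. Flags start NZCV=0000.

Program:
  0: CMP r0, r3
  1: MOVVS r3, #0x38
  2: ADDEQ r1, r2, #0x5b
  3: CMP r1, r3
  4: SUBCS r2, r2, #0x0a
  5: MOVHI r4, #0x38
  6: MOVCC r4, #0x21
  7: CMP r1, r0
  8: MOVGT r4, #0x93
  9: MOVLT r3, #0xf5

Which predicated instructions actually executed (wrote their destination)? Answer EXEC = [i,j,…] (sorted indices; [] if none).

EXEC = [4,5,8]

[0] flags=0010 → (cmp)
[1] flags=0010 VS?F → skip
[2] flags=0010 EQ?F → skip
[3] flags=0010 → (cmp)
[4] flags=0010 CS?T → r2=0xfe
[5] flags=0010 HI?T → r4=0x38
[6] flags=0010 CC?F → skip
[7] flags=0010 → (cmp)
[8] flags=0010 GT?T → r4=0x93
[9] flags=0010 LT?F → skip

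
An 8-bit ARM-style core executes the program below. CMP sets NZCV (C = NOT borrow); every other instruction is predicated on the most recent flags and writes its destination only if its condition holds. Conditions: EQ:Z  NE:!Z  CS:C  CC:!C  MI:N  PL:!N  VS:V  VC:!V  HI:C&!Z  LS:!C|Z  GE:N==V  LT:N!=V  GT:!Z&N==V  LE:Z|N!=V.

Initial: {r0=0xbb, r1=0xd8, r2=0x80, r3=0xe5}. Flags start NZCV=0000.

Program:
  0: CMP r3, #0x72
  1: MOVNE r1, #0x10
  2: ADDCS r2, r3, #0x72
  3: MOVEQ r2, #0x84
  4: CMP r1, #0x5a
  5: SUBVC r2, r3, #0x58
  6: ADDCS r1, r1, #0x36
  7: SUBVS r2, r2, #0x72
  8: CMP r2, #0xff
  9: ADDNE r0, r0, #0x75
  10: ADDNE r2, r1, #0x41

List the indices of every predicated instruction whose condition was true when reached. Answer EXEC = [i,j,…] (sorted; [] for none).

[0] flags=0011 → (cmp)
[1] flags=0011 NE?T → r1=0x10
[2] flags=0011 CS?T → r2=0x57
[3] flags=0011 EQ?F → skip
[4] flags=1000 → (cmp)
[5] flags=1000 VC?T → r2=0x8d
[6] flags=1000 CS?F → skip
[7] flags=1000 VS?F → skip
[8] flags=1000 → (cmp)
[9] flags=1000 NE?T → r0=0x30
[10] flags=1000 NE?T → r2=0x51

EXEC = [1,2,5,9,10]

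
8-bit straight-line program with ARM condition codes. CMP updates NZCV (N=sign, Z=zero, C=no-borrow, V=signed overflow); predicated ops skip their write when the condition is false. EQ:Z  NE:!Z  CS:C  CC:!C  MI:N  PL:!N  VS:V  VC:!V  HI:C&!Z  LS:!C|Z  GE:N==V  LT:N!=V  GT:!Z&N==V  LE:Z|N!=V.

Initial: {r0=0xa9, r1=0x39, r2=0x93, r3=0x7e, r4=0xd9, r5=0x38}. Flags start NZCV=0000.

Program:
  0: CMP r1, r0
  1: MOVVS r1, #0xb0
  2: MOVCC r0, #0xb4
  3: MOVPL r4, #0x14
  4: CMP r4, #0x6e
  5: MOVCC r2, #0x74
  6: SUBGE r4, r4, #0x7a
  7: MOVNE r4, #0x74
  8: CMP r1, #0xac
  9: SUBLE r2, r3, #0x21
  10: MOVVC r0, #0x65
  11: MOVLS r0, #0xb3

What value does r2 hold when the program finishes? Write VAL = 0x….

0: ✓ CMP  NZCV=1001
1: ✓ MOVVS  r1←0xb0
2: ✓ MOVCC  r0←0xb4
3: · MOVPL
4: ✓ CMP  NZCV=0011
5: · MOVCC
6: · SUBGE
7: ✓ MOVNE  r4←0x74
8: ✓ CMP  NZCV=0010
9: · SUBLE
10: ✓ MOVVC  r0←0x65
11: · MOVLS

VAL = 0x93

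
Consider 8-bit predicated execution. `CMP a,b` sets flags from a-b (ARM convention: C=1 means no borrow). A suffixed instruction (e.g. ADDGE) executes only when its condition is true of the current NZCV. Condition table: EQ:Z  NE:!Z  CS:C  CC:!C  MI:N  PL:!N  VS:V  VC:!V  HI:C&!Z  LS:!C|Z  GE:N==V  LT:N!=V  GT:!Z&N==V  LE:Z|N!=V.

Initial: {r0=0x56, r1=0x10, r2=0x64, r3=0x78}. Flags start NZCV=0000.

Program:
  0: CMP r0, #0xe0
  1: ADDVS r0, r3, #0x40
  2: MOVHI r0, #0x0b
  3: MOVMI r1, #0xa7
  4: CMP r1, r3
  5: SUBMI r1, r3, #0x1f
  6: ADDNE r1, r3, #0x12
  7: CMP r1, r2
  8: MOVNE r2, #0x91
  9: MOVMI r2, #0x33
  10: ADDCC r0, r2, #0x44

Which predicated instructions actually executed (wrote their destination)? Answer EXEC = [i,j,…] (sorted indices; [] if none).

EXEC = [5,6,8]

[0] flags=0000 → (cmp)
[1] flags=0000 VS?F → skip
[2] flags=0000 HI?F → skip
[3] flags=0000 MI?F → skip
[4] flags=1000 → (cmp)
[5] flags=1000 MI?T → r1=0x59
[6] flags=1000 NE?T → r1=0x8a
[7] flags=0011 → (cmp)
[8] flags=0011 NE?T → r2=0x91
[9] flags=0011 MI?F → skip
[10] flags=0011 CC?F → skip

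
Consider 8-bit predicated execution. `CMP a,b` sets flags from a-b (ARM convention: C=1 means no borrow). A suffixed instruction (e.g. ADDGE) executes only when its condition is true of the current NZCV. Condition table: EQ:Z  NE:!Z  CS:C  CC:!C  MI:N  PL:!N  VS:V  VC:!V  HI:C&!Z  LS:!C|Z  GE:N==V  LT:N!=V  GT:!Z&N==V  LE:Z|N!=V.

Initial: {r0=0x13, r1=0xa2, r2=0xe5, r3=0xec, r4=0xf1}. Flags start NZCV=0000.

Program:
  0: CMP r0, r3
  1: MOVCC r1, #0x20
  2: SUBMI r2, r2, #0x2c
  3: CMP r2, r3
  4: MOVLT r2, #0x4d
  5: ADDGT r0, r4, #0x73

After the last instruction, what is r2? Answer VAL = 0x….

VAL = 0x4d

[0] flags=0000 → (cmp)
[1] flags=0000 CC?T → r1=0x20
[2] flags=0000 MI?F → skip
[3] flags=1000 → (cmp)
[4] flags=1000 LT?T → r2=0x4d
[5] flags=1000 GT?F → skip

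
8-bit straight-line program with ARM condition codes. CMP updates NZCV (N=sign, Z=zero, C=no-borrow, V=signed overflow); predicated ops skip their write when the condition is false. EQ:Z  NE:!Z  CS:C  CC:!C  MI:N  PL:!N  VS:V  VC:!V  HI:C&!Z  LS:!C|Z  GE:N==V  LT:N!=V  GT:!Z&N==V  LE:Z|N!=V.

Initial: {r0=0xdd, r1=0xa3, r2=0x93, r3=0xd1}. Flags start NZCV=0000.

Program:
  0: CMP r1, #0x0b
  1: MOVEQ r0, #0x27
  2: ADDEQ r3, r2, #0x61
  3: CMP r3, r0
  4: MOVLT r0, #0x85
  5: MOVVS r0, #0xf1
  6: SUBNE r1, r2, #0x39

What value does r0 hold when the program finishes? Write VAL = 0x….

[0] flags=1010 → (cmp)
[1] flags=1010 EQ?F → skip
[2] flags=1010 EQ?F → skip
[3] flags=1000 → (cmp)
[4] flags=1000 LT?T → r0=0x85
[5] flags=1000 VS?F → skip
[6] flags=1000 NE?T → r1=0x5a

VAL = 0x85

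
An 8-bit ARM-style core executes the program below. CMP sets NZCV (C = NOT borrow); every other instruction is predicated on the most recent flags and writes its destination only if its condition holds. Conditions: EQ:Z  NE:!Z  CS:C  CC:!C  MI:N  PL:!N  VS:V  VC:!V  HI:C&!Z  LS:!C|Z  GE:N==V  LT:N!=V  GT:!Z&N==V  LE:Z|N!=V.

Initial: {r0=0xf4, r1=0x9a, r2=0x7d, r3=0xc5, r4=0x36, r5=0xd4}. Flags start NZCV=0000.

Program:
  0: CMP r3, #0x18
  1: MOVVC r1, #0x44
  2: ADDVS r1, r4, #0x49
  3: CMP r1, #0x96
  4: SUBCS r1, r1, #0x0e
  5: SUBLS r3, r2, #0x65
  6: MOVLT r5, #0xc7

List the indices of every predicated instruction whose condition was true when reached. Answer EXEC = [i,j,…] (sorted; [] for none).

EXEC = [1,5]

0: ✓ CMP  NZCV=1010
1: ✓ MOVVC  r1←0x44
2: · ADDVS
3: ✓ CMP  NZCV=1001
4: · SUBCS
5: ✓ SUBLS  r3←0x18
6: · MOVLT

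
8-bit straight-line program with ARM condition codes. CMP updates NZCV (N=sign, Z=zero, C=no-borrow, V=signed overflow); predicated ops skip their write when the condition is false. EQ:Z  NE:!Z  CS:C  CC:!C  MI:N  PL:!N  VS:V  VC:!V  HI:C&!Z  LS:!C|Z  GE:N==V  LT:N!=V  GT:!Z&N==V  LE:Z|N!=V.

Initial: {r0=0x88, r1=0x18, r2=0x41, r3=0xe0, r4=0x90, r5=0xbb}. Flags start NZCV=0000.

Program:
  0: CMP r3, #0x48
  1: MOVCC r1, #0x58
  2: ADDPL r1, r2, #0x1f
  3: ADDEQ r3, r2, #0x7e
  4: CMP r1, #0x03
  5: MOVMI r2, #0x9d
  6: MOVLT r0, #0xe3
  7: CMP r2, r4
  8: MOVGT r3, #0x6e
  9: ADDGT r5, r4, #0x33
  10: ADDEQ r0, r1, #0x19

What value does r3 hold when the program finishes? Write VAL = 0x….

[0] flags=1010 → (cmp)
[1] flags=1010 CC?F → skip
[2] flags=1010 PL?F → skip
[3] flags=1010 EQ?F → skip
[4] flags=0010 → (cmp)
[5] flags=0010 MI?F → skip
[6] flags=0010 LT?F → skip
[7] flags=1001 → (cmp)
[8] flags=1001 GT?T → r3=0x6e
[9] flags=1001 GT?T → r5=0xc3
[10] flags=1001 EQ?F → skip

VAL = 0x6e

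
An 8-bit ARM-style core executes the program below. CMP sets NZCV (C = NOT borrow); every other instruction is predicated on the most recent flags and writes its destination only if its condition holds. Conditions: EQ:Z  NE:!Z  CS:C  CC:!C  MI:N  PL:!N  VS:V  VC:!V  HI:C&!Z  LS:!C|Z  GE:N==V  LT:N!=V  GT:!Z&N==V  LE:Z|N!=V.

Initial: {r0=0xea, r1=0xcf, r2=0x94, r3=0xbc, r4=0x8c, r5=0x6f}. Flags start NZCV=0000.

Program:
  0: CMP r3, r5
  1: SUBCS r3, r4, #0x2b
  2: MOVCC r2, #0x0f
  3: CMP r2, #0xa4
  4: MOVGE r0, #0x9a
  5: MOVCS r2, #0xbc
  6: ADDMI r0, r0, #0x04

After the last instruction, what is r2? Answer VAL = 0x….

0: ✓ CMP  NZCV=0011
1: ✓ SUBCS  r3←0x61
2: · MOVCC
3: ✓ CMP  NZCV=1000
4: · MOVGE
5: · MOVCS
6: ✓ ADDMI  r0←0xee

VAL = 0x94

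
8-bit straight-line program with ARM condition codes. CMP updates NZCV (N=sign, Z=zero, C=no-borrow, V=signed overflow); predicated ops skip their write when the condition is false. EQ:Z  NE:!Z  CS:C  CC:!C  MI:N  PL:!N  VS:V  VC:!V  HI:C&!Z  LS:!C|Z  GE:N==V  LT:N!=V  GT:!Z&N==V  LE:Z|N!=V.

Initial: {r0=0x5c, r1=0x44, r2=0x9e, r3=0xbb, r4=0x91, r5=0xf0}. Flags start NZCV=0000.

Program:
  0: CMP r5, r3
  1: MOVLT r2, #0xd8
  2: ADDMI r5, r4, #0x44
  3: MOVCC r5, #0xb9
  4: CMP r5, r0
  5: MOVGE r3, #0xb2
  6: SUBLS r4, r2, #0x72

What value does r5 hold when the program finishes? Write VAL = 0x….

VAL = 0xf0

0: ✓ CMP  NZCV=0010
1: · MOVLT
2: · ADDMI
3: · MOVCC
4: ✓ CMP  NZCV=1010
5: · MOVGE
6: · SUBLS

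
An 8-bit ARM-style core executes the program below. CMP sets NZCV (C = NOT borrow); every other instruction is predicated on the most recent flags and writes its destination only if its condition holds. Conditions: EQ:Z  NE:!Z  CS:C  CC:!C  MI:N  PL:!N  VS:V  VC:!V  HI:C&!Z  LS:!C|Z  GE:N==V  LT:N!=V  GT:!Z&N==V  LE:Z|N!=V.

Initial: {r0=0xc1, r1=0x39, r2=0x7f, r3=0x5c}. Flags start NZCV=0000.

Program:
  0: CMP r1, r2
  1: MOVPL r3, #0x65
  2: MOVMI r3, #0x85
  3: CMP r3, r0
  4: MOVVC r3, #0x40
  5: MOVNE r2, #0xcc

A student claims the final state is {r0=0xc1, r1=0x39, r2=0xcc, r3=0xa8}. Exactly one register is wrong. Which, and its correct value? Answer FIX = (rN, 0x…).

0: ✓ CMP  NZCV=1000
1: · MOVPL
2: ✓ MOVMI  r3←0x85
3: ✓ CMP  NZCV=1000
4: ✓ MOVVC  r3←0x40
5: ✓ MOVNE  r2←0xcc

FIX = (r3, 0x40)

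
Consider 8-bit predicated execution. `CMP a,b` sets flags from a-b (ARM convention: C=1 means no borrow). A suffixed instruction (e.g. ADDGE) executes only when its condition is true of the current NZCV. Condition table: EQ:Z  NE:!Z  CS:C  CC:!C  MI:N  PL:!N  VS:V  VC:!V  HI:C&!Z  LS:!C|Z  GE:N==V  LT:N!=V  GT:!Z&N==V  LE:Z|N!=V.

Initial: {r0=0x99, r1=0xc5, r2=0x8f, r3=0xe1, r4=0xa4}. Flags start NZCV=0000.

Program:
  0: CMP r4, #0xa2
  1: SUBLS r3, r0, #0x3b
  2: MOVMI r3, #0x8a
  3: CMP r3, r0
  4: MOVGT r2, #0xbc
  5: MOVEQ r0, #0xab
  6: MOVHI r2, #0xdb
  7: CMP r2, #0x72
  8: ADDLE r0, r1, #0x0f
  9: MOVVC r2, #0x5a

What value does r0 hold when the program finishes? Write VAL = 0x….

[0] flags=0010 → (cmp)
[1] flags=0010 LS?F → skip
[2] flags=0010 MI?F → skip
[3] flags=0010 → (cmp)
[4] flags=0010 GT?T → r2=0xbc
[5] flags=0010 EQ?F → skip
[6] flags=0010 HI?T → r2=0xdb
[7] flags=0011 → (cmp)
[8] flags=0011 LE?T → r0=0xd4
[9] flags=0011 VC?F → skip

VAL = 0xd4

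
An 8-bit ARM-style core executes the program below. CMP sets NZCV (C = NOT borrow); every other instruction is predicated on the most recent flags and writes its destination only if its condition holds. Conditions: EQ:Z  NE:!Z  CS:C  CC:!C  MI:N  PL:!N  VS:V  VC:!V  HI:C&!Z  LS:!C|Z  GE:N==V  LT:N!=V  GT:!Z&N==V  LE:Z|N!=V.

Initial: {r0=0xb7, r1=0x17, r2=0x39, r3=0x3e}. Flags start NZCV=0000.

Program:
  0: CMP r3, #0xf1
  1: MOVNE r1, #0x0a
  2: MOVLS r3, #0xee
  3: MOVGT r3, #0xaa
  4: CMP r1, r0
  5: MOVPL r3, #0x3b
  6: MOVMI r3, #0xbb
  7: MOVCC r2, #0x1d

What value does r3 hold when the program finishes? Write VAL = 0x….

0: ✓ CMP  NZCV=0000
1: ✓ MOVNE  r1←0x0a
2: ✓ MOVLS  r3←0xee
3: ✓ MOVGT  r3←0xaa
4: ✓ CMP  NZCV=0000
5: ✓ MOVPL  r3←0x3b
6: · MOVMI
7: ✓ MOVCC  r2←0x1d

VAL = 0x3b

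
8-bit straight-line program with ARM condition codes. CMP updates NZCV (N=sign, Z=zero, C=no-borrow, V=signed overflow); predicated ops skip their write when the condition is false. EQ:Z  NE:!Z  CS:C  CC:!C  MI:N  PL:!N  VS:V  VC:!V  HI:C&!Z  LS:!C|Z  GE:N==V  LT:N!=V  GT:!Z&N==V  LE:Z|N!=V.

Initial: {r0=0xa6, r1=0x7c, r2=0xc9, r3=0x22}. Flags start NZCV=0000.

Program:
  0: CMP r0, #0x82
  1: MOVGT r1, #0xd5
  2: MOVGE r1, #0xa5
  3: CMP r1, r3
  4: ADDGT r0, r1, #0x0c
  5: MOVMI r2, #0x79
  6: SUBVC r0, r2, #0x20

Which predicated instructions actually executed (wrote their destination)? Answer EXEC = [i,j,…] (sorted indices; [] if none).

EXEC = [1,2,5,6]

0: ✓ CMP  NZCV=0010
1: ✓ MOVGT  r1←0xd5
2: ✓ MOVGE  r1←0xa5
3: ✓ CMP  NZCV=1010
4: · ADDGT
5: ✓ MOVMI  r2←0x79
6: ✓ SUBVC  r0←0x59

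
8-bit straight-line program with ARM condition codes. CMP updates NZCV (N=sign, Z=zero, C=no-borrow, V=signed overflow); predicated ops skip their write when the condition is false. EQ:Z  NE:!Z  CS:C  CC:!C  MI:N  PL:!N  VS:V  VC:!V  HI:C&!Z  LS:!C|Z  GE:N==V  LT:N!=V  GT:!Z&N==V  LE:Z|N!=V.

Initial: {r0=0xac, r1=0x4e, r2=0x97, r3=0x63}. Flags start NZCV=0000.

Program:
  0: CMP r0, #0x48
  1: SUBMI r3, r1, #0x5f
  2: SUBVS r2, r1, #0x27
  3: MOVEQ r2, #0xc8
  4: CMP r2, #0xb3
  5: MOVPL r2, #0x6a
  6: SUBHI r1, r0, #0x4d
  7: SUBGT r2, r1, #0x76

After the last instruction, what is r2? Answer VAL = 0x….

0: ✓ CMP  NZCV=0011
1: · SUBMI
2: ✓ SUBVS  r2←0x27
3: · MOVEQ
4: ✓ CMP  NZCV=0000
5: ✓ MOVPL  r2←0x6a
6: · SUBHI
7: ✓ SUBGT  r2←0xd8

VAL = 0xd8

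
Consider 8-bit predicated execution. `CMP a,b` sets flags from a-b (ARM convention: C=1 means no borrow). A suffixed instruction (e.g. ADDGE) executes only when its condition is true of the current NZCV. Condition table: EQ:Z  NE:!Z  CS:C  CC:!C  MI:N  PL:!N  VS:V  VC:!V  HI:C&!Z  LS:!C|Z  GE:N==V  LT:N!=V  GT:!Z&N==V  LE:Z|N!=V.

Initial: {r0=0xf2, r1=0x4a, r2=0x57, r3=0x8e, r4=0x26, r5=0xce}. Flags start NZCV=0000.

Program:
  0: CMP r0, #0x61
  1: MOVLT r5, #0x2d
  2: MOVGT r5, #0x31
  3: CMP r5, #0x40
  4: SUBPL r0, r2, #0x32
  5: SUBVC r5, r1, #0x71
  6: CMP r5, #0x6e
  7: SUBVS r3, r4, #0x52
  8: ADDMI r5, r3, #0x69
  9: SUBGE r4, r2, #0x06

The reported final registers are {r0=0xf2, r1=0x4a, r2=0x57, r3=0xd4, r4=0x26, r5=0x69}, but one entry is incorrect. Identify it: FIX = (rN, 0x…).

FIX = (r5, 0xd9)

0: ✓ CMP  NZCV=1010
1: ✓ MOVLT  r5←0x2d
2: · MOVGT
3: ✓ CMP  NZCV=1000
4: · SUBPL
5: ✓ SUBVC  r5←0xd9
6: ✓ CMP  NZCV=0011
7: ✓ SUBVS  r3←0xd4
8: · ADDMI
9: · SUBGE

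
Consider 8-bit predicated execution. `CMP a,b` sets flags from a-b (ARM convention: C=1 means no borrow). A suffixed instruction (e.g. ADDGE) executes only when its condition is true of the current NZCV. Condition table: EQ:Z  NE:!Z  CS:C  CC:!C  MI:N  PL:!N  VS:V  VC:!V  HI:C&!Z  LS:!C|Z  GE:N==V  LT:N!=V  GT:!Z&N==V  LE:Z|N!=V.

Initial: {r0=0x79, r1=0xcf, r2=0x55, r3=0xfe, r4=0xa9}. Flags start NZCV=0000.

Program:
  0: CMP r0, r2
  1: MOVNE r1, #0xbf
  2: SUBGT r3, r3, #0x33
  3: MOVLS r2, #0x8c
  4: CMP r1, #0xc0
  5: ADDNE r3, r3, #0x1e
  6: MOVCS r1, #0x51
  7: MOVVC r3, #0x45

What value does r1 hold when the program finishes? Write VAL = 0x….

[0] flags=0010 → (cmp)
[1] flags=0010 NE?T → r1=0xbf
[2] flags=0010 GT?T → r3=0xcb
[3] flags=0010 LS?F → skip
[4] flags=1000 → (cmp)
[5] flags=1000 NE?T → r3=0xe9
[6] flags=1000 CS?F → skip
[7] flags=1000 VC?T → r3=0x45

VAL = 0xbf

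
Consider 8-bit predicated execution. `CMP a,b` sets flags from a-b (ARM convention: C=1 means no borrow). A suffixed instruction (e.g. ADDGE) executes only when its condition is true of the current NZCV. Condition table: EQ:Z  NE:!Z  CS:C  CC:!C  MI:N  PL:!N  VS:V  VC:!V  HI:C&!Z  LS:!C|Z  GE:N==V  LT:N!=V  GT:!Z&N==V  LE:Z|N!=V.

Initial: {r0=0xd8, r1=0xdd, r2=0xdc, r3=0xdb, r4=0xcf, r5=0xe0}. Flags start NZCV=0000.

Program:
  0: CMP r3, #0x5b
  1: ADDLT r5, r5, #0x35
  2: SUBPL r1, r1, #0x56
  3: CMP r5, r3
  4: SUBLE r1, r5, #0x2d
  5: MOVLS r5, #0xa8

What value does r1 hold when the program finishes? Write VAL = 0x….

[0] flags=1010 → (cmp)
[1] flags=1010 LT?T → r5=0x15
[2] flags=1010 PL?F → skip
[3] flags=0000 → (cmp)
[4] flags=0000 LE?F → skip
[5] flags=0000 LS?T → r5=0xa8

VAL = 0xdd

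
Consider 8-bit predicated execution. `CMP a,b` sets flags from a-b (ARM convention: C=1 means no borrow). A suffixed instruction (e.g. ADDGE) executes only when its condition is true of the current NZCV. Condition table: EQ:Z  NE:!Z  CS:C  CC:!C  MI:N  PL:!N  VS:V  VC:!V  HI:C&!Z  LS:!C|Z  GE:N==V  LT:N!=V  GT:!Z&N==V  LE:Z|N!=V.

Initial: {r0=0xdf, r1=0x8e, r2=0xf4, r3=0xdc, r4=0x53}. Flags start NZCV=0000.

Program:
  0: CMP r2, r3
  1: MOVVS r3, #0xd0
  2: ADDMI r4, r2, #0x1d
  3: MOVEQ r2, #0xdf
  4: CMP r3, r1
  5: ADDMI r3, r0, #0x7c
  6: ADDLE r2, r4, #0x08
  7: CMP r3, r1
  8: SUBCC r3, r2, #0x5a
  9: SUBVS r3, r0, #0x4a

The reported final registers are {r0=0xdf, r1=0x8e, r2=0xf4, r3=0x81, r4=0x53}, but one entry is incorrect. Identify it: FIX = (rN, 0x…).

0: ✓ CMP  NZCV=0010
1: · MOVVS
2: · ADDMI
3: · MOVEQ
4: ✓ CMP  NZCV=0010
5: · ADDMI
6: · ADDLE
7: ✓ CMP  NZCV=0010
8: · SUBCC
9: · SUBVS

FIX = (r3, 0xdc)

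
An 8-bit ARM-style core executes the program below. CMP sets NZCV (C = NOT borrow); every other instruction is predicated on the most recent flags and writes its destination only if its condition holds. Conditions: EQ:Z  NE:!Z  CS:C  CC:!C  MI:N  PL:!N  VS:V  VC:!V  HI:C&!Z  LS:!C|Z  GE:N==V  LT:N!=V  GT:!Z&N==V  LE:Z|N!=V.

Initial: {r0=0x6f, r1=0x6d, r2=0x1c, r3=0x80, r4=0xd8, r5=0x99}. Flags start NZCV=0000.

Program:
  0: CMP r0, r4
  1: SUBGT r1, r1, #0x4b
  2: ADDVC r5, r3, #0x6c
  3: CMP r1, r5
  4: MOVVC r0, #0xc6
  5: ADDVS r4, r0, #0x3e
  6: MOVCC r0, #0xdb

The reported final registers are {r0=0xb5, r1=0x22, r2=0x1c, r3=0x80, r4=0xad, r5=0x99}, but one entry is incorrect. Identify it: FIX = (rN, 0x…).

FIX = (r0, 0xdb)

[0] flags=1001 → (cmp)
[1] flags=1001 GT?T → r1=0x22
[2] flags=1001 VC?F → skip
[3] flags=1001 → (cmp)
[4] flags=1001 VC?F → skip
[5] flags=1001 VS?T → r4=0xad
[6] flags=1001 CC?T → r0=0xdb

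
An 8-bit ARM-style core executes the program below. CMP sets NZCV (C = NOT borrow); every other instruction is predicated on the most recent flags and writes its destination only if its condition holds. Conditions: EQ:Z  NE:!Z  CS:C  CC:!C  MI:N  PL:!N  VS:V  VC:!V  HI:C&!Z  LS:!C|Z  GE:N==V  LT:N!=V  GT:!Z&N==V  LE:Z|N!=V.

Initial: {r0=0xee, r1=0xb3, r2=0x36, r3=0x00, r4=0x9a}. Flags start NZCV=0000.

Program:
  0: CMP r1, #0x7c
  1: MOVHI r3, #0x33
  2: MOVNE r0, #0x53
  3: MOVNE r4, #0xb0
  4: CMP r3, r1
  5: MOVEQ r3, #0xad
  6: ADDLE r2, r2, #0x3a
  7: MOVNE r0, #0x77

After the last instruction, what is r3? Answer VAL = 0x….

[0] flags=0011 → (cmp)
[1] flags=0011 HI?T → r3=0x33
[2] flags=0011 NE?T → r0=0x53
[3] flags=0011 NE?T → r4=0xb0
[4] flags=1001 → (cmp)
[5] flags=1001 EQ?F → skip
[6] flags=1001 LE?F → skip
[7] flags=1001 NE?T → r0=0x77

VAL = 0x33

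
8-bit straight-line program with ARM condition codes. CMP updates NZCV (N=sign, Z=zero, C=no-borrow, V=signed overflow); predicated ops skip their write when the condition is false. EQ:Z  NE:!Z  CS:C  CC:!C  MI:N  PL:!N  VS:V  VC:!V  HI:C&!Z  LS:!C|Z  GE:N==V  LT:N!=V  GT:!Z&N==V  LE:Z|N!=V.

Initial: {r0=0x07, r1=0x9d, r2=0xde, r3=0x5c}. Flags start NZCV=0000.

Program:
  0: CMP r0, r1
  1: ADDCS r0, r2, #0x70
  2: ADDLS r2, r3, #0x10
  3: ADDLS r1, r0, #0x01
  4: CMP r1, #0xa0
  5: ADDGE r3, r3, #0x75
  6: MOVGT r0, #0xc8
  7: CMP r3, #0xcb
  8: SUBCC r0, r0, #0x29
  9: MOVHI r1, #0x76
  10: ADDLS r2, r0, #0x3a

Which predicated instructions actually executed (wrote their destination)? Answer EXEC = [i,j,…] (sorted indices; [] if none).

[0] flags=0000 → (cmp)
[1] flags=0000 CS?F → skip
[2] flags=0000 LS?T → r2=0x6c
[3] flags=0000 LS?T → r1=0x08
[4] flags=0000 → (cmp)
[5] flags=0000 GE?T → r3=0xd1
[6] flags=0000 GT?T → r0=0xc8
[7] flags=0010 → (cmp)
[8] flags=0010 CC?F → skip
[9] flags=0010 HI?T → r1=0x76
[10] flags=0010 LS?F → skip

EXEC = [2,3,5,6,9]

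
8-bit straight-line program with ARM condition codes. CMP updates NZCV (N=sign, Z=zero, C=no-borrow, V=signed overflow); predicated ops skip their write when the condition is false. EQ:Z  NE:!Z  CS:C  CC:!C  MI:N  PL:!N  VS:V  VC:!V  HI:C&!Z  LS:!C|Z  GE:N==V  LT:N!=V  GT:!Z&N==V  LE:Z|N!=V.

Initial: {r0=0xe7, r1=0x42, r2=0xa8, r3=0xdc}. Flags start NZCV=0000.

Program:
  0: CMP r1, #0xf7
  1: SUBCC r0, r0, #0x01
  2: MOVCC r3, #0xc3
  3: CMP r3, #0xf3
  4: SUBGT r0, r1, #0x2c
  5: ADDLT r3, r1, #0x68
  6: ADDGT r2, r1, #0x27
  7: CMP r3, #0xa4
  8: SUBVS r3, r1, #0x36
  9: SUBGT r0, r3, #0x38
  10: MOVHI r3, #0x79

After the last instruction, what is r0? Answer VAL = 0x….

VAL = 0x72

0: ✓ CMP  NZCV=0000
1: ✓ SUBCC  r0←0xe6
2: ✓ MOVCC  r3←0xc3
3: ✓ CMP  NZCV=1000
4: · SUBGT
5: ✓ ADDLT  r3←0xaa
6: · ADDGT
7: ✓ CMP  NZCV=0010
8: · SUBVS
9: ✓ SUBGT  r0←0x72
10: ✓ MOVHI  r3←0x79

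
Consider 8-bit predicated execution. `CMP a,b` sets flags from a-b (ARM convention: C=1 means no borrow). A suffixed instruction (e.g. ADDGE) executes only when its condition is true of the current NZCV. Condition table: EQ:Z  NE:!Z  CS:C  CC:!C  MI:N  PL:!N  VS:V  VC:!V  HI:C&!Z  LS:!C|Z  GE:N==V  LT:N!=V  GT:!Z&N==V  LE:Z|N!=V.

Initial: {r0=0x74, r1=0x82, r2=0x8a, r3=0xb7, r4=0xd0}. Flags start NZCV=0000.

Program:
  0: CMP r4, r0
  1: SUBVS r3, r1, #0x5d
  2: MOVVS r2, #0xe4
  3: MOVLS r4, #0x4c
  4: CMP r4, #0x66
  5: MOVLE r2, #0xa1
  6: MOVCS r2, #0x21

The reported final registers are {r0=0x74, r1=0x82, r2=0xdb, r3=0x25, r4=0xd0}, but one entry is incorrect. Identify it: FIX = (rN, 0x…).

0: ✓ CMP  NZCV=0011
1: ✓ SUBVS  r3←0x25
2: ✓ MOVVS  r2←0xe4
3: · MOVLS
4: ✓ CMP  NZCV=0011
5: ✓ MOVLE  r2←0xa1
6: ✓ MOVCS  r2←0x21

FIX = (r2, 0x21)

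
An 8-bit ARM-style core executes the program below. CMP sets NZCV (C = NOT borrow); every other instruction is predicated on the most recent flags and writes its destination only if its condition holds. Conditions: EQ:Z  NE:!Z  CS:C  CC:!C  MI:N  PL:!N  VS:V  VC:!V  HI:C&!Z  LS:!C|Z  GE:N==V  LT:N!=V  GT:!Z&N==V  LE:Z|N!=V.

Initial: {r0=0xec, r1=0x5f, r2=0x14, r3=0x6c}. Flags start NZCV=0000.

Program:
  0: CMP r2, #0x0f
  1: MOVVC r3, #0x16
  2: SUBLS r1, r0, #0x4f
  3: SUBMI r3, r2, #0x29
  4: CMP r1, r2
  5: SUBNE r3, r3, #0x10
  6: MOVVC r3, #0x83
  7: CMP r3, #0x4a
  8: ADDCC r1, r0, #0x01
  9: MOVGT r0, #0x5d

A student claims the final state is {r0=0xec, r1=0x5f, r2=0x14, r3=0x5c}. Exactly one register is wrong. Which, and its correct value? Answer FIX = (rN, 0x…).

FIX = (r3, 0x83)

0: ✓ CMP  NZCV=0010
1: ✓ MOVVC  r3←0x16
2: · SUBLS
3: · SUBMI
4: ✓ CMP  NZCV=0010
5: ✓ SUBNE  r3←0x06
6: ✓ MOVVC  r3←0x83
7: ✓ CMP  NZCV=0011
8: · ADDCC
9: · MOVGT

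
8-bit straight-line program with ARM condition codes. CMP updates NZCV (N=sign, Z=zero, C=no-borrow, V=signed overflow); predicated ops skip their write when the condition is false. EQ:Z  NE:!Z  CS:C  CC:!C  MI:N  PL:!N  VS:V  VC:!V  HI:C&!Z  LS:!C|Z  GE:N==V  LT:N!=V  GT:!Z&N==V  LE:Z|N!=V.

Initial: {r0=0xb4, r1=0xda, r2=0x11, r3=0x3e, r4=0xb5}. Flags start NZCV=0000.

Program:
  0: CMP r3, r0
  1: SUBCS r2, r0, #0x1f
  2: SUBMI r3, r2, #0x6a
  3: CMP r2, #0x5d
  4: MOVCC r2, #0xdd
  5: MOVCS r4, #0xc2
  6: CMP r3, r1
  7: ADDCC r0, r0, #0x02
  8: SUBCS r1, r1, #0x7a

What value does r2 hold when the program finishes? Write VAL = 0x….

0: ✓ CMP  NZCV=1001
1: · SUBCS
2: ✓ SUBMI  r3←0xa7
3: ✓ CMP  NZCV=1000
4: ✓ MOVCC  r2←0xdd
5: · MOVCS
6: ✓ CMP  NZCV=1000
7: ✓ ADDCC  r0←0xb6
8: · SUBCS

VAL = 0xdd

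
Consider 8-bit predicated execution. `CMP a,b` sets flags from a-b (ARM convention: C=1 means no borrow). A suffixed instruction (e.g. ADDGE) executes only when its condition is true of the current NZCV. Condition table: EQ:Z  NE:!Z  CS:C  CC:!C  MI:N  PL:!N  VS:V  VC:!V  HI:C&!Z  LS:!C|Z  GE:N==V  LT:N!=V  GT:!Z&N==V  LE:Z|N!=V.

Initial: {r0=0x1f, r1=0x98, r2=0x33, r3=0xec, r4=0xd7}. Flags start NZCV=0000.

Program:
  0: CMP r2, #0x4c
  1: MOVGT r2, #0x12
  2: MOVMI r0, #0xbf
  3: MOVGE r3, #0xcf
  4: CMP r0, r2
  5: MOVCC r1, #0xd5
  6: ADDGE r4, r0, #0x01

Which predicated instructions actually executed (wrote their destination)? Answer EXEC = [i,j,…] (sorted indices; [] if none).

EXEC = [2]

[0] flags=1000 → (cmp)
[1] flags=1000 GT?F → skip
[2] flags=1000 MI?T → r0=0xbf
[3] flags=1000 GE?F → skip
[4] flags=1010 → (cmp)
[5] flags=1010 CC?F → skip
[6] flags=1010 GE?F → skip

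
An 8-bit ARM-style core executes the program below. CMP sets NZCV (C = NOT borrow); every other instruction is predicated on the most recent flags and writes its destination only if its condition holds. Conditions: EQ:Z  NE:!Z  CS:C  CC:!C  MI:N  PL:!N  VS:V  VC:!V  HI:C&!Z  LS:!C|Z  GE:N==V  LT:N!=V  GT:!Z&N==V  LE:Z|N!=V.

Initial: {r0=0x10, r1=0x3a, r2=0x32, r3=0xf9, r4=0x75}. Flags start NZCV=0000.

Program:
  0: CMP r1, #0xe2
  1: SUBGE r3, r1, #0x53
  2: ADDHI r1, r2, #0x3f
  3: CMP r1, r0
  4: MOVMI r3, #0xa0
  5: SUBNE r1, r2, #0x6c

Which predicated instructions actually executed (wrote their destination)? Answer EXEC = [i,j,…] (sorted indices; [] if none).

EXEC = [1,5]

0: ✓ CMP  NZCV=0000
1: ✓ SUBGE  r3←0xe7
2: · ADDHI
3: ✓ CMP  NZCV=0010
4: · MOVMI
5: ✓ SUBNE  r1←0xc6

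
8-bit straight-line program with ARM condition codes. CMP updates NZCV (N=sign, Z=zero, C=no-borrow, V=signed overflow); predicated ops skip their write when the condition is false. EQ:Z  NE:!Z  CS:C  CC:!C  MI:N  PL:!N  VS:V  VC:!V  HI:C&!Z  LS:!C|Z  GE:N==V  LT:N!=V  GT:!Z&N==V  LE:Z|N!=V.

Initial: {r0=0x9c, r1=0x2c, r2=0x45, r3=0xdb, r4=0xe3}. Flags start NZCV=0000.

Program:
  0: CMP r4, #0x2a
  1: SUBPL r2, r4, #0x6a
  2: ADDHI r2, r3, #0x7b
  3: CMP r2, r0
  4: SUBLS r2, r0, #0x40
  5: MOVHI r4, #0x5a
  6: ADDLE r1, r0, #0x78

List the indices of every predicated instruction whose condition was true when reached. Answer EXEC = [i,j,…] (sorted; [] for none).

EXEC = [2,4]

[0] flags=1010 → (cmp)
[1] flags=1010 PL?F → skip
[2] flags=1010 HI?T → r2=0x56
[3] flags=1001 → (cmp)
[4] flags=1001 LS?T → r2=0x5c
[5] flags=1001 HI?F → skip
[6] flags=1001 LE?F → skip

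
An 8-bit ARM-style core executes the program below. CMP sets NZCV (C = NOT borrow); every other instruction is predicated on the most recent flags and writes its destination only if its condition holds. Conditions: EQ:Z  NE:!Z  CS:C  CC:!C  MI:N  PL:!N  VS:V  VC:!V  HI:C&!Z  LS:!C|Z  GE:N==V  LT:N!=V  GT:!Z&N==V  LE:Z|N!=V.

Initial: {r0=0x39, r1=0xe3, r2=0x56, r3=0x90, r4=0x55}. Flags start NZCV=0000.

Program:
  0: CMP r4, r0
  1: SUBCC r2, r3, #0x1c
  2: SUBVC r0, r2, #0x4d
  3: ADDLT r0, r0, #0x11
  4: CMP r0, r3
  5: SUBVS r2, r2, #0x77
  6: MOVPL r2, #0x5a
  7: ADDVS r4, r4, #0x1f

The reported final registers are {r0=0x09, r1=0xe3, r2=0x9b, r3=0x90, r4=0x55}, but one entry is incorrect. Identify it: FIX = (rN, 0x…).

FIX = (r2, 0x5a)

[0] flags=0010 → (cmp)
[1] flags=0010 CC?F → skip
[2] flags=0010 VC?T → r0=0x09
[3] flags=0010 LT?F → skip
[4] flags=0000 → (cmp)
[5] flags=0000 VS?F → skip
[6] flags=0000 PL?T → r2=0x5a
[7] flags=0000 VS?F → skip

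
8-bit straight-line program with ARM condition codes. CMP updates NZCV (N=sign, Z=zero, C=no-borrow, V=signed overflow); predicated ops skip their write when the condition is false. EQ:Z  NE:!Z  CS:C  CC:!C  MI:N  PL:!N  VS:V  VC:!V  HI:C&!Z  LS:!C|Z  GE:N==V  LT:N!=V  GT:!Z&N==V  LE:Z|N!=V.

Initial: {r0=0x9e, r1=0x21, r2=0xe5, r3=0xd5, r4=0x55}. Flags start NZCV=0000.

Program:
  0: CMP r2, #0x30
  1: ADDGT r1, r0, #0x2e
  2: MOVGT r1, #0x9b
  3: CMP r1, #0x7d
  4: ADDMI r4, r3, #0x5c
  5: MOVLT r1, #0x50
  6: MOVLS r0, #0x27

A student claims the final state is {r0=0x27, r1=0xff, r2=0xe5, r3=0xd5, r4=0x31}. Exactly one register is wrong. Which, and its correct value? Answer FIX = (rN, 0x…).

0: ✓ CMP  NZCV=1010
1: · ADDGT
2: · MOVGT
3: ✓ CMP  NZCV=1000
4: ✓ ADDMI  r4←0x31
5: ✓ MOVLT  r1←0x50
6: ✓ MOVLS  r0←0x27

FIX = (r1, 0x50)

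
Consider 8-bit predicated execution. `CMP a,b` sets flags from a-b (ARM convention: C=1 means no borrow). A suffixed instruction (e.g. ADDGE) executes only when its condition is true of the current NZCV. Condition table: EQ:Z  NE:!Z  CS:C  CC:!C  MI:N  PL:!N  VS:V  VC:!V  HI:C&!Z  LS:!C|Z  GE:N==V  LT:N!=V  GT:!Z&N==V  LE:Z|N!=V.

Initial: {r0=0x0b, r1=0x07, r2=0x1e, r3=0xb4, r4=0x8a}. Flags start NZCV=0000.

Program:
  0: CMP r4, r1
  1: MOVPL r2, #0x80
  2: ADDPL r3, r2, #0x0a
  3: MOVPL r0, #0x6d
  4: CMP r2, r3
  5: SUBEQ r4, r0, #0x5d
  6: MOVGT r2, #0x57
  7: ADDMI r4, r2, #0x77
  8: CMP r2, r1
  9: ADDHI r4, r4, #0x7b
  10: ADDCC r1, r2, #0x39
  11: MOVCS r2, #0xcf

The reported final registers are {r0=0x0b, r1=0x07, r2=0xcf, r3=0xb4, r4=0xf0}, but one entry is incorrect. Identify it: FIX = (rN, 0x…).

0: ✓ CMP  NZCV=1010
1: · MOVPL
2: · ADDPL
3: · MOVPL
4: ✓ CMP  NZCV=0000
5: · SUBEQ
6: ✓ MOVGT  r2←0x57
7: · ADDMI
8: ✓ CMP  NZCV=0010
9: ✓ ADDHI  r4←0x05
10: · ADDCC
11: ✓ MOVCS  r2←0xcf

FIX = (r4, 0x05)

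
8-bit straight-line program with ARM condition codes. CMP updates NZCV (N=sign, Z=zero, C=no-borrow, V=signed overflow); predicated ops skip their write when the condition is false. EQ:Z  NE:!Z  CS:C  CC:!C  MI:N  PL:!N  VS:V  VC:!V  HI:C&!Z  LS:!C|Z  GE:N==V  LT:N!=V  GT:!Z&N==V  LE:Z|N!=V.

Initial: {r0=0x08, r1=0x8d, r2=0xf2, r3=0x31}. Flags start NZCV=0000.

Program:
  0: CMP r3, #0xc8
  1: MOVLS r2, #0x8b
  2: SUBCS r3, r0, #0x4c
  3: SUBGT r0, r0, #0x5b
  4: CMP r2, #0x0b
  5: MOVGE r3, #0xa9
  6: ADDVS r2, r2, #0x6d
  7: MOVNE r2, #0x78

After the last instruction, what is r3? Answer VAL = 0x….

VAL = 0x31

0: ✓ CMP  NZCV=0000
1: ✓ MOVLS  r2←0x8b
2: · SUBCS
3: ✓ SUBGT  r0←0xad
4: ✓ CMP  NZCV=1010
5: · MOVGE
6: · ADDVS
7: ✓ MOVNE  r2←0x78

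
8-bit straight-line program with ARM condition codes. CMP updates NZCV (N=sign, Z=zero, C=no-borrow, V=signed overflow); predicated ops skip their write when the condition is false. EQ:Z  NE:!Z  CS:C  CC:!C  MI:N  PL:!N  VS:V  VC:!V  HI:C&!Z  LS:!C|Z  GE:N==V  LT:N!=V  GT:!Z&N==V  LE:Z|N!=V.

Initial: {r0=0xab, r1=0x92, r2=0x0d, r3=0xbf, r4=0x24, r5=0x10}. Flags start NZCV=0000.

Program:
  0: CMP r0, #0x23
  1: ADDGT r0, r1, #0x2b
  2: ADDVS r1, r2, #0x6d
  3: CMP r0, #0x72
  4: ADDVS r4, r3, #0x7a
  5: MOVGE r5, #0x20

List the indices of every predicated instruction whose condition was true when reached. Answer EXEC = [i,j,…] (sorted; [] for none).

EXEC = [4]

0: ✓ CMP  NZCV=1010
1: · ADDGT
2: · ADDVS
3: ✓ CMP  NZCV=0011
4: ✓ ADDVS  r4←0x39
5: · MOVGE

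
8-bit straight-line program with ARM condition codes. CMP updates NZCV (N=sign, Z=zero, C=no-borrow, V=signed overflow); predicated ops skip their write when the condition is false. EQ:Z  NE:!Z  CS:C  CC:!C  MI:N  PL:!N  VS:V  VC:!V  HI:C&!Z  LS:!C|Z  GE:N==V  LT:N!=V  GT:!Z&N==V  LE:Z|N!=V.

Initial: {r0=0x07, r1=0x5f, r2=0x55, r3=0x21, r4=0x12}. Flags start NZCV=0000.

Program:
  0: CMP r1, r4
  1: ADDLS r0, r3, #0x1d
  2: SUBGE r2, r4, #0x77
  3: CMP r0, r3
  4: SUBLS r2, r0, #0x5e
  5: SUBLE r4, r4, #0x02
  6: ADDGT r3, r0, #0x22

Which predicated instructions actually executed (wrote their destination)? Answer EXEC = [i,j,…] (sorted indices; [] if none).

[0] flags=0010 → (cmp)
[1] flags=0010 LS?F → skip
[2] flags=0010 GE?T → r2=0x9b
[3] flags=1000 → (cmp)
[4] flags=1000 LS?T → r2=0xa9
[5] flags=1000 LE?T → r4=0x10
[6] flags=1000 GT?F → skip

EXEC = [2,4,5]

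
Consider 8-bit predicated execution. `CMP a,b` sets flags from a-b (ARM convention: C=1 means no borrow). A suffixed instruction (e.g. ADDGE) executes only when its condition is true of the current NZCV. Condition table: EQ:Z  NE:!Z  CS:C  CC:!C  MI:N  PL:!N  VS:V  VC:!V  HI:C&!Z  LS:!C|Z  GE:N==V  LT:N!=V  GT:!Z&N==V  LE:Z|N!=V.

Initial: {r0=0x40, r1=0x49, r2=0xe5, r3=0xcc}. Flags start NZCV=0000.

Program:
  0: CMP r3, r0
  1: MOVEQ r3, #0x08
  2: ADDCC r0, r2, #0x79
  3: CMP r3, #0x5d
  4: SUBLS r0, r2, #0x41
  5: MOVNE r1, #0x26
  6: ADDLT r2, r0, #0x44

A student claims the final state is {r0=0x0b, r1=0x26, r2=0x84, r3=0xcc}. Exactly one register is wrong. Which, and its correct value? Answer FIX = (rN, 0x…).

FIX = (r0, 0x40)

[0] flags=1010 → (cmp)
[1] flags=1010 EQ?F → skip
[2] flags=1010 CC?F → skip
[3] flags=0011 → (cmp)
[4] flags=0011 LS?F → skip
[5] flags=0011 NE?T → r1=0x26
[6] flags=0011 LT?T → r2=0x84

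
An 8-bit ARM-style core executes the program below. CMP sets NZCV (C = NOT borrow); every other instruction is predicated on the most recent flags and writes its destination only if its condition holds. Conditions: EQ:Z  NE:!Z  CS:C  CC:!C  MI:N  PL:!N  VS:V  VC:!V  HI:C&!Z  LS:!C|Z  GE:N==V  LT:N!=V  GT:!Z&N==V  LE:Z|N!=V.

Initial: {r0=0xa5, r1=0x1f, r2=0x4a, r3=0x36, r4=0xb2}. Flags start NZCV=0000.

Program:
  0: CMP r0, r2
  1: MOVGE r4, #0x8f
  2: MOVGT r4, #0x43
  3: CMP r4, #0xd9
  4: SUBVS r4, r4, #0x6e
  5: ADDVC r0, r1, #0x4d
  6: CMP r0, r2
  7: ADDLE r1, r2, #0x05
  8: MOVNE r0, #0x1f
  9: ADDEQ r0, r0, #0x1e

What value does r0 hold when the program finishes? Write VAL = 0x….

[0] flags=0011 → (cmp)
[1] flags=0011 GE?F → skip
[2] flags=0011 GT?F → skip
[3] flags=1000 → (cmp)
[4] flags=1000 VS?F → skip
[5] flags=1000 VC?T → r0=0x6c
[6] flags=0010 → (cmp)
[7] flags=0010 LE?F → skip
[8] flags=0010 NE?T → r0=0x1f
[9] flags=0010 EQ?F → skip

VAL = 0x1f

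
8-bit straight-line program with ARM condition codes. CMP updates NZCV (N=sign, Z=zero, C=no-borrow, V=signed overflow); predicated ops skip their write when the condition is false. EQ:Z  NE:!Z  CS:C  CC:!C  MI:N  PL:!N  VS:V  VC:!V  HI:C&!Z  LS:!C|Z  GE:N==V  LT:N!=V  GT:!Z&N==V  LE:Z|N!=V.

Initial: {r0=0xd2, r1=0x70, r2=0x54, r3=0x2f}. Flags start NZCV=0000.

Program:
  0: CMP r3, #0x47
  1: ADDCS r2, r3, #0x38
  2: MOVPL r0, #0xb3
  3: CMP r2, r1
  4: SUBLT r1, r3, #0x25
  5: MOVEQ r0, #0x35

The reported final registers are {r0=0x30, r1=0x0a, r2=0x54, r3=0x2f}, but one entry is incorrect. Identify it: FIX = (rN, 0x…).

FIX = (r0, 0xd2)

[0] flags=1000 → (cmp)
[1] flags=1000 CS?F → skip
[2] flags=1000 PL?F → skip
[3] flags=1000 → (cmp)
[4] flags=1000 LT?T → r1=0x0a
[5] flags=1000 EQ?F → skip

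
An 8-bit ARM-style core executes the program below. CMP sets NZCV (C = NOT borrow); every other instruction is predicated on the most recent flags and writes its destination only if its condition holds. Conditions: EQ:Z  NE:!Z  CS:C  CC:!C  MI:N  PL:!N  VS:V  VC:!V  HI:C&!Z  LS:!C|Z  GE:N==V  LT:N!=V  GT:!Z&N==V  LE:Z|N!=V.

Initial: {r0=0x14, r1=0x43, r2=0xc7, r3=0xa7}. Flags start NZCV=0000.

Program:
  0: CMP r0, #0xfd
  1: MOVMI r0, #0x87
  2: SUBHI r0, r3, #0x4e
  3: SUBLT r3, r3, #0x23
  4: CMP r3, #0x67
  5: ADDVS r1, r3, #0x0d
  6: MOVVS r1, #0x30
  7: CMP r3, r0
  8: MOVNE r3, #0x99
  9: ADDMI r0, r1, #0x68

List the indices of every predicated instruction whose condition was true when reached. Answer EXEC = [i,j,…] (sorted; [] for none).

[0] flags=0000 → (cmp)
[1] flags=0000 MI?F → skip
[2] flags=0000 HI?F → skip
[3] flags=0000 LT?F → skip
[4] flags=0011 → (cmp)
[5] flags=0011 VS?T → r1=0xb4
[6] flags=0011 VS?T → r1=0x30
[7] flags=1010 → (cmp)
[8] flags=1010 NE?T → r3=0x99
[9] flags=1010 MI?T → r0=0x98

EXEC = [5,6,8,9]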